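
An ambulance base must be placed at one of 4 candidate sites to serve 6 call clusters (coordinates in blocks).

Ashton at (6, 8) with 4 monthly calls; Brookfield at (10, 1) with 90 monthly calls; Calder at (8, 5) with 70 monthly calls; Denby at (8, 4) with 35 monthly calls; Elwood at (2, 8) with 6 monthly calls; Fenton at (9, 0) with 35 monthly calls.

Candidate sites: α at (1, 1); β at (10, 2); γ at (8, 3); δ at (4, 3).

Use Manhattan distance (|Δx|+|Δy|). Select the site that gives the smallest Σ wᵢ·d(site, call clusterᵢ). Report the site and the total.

Total weighted distance at each candidate:
  α (1, 1): total = 2341
  β (10, 2): total = 809
  γ (8, 3): total = 769
  δ (4, 3): total = 1665
Minimum is at γ with total 769 blocks.

γ, total 769 blocks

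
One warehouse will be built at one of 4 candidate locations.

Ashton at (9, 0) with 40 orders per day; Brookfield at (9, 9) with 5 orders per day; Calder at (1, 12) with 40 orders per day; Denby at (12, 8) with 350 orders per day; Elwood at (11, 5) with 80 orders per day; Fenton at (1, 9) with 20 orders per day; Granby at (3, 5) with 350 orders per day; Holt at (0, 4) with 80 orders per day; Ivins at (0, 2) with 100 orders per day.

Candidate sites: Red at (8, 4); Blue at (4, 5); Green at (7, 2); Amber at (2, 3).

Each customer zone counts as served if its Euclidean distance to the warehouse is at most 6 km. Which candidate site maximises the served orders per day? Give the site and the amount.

Coverage radius r = 6 km; a point is covered iff (Δx)²+(Δy)² ≤ 6² = 36.
  Red (8, 4): covers {Ashton, Brookfield, Denby, Elwood, Granby} → 825
  Blue (4, 5): covers {Fenton, Granby, Holt, Ivins} → 550
  Green (7, 2): covers {Ashton, Elwood, Granby} → 470
  Amber (2, 3): covers {Granby, Holt, Ivins} → 530
Maximum coverage at Red: 825 orders per day.

Red, covering 825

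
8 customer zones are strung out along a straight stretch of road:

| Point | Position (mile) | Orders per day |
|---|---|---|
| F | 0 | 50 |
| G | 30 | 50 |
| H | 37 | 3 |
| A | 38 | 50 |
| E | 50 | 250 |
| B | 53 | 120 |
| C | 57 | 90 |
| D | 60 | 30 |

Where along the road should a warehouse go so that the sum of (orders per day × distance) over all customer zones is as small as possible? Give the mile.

x = 50

For a sum of weighted absolute distances on a line, the optimum is the weighted median (not the mean). Total weight W = 643; half-weight = 321.5.
Sort by position and accumulate weight:
  mile 0 (F, w=50) → cum 50
  mile 30 (G, w=50) → cum 100
  mile 37 (H, w=3) → cum 103
  mile 38 (A, w=50) → cum 153
  mile 50 (E, w=250) → cum 403  ≥ 321.5 → median here
  mile 53 (B, w=120) → cum 523
  mile 57 (C, w=90) → cum 613
  mile 60 (D, w=30) → cum 643
Optimal location: mile 50.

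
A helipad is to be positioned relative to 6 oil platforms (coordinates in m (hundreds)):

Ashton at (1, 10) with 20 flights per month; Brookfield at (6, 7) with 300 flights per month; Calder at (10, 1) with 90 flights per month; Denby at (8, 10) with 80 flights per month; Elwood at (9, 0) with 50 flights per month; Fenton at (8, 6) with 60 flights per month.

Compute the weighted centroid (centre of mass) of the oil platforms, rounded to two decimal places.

The minimiser of Σwᵢ‖p−pᵢ‖² is the weighted centroid p* = (Σwᵢpᵢ)/(Σwᵢ).
Σwᵢ = 600.
Σwᵢxᵢ = 20·1 + 300·6 + 90·10 + 80·8 + 50·9 + 60·8 = 4290.
Σwᵢyᵢ = 20·10 + 300·7 + 90·1 + 80·10 + 50·0 + 60·6 = 3550.
x* = 4290/600 = 7.15, y* = 3550/600 = 5.92.

(7.15, 5.92)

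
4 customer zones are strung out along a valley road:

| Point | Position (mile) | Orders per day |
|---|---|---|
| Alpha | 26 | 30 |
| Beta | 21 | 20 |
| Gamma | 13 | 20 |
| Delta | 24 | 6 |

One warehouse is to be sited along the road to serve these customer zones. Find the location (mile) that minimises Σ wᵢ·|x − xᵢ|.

For a sum of weighted absolute distances on a line, the optimum is the weighted median (not the mean). Total weight W = 76; half-weight = 38.
Sort by position and accumulate weight:
  mile 13 (Gamma, w=20) → cum 20
  mile 21 (Beta, w=20) → cum 40  ≥ 38 → median here
  mile 24 (Delta, w=6) → cum 46
  mile 26 (Alpha, w=30) → cum 76
Optimal location: mile 21.

x = 21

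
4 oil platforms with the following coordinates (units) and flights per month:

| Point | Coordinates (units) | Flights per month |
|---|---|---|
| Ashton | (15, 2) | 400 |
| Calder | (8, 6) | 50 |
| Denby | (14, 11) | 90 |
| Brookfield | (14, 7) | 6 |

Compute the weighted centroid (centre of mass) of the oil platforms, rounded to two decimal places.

The minimiser of Σwᵢ‖p−pᵢ‖² is the weighted centroid p* = (Σwᵢpᵢ)/(Σwᵢ).
Σwᵢ = 546.
Σwᵢxᵢ = 400·15 + 50·8 + 90·14 + 6·14 = 7744.
Σwᵢyᵢ = 400·2 + 50·6 + 90·11 + 6·7 = 2132.
x* = 7744/546 = 14.18, y* = 2132/546 = 3.90.

(14.18, 3.90)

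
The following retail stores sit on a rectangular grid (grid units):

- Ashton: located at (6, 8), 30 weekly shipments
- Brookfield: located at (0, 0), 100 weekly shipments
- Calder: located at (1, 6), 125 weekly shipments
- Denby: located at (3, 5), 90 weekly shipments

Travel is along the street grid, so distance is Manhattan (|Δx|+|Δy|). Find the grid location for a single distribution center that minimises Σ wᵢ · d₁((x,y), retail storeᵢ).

Manhattan distance separates: Σwᵢ(|x−xᵢ|+|y−yᵢ|) = Σwᵢ|x−xᵢ| + Σwᵢ|y−yᵢ|, so x and y are optimised independently as 1-D weighted medians.
Total weight W = 345; half = 172.5.
x-coordinate, sorted with cumulative weight:
  x=0 (Brookfield, w=100) cum 100
  x=1 (Calder, w=125) cum 225  ← median
  x=3 (Denby, w=90) cum 315
  x=6 (Ashton, w=30) cum 345
⇒ x* = 1
y-coordinate, sorted with cumulative weight:
  y=0 (Brookfield, w=100) cum 100
  y=5 (Denby, w=90) cum 190  ← median
  y=6 (Calder, w=125) cum 315
  y=8 (Ashton, w=30) cum 345
⇒ y* = 5

(1, 5)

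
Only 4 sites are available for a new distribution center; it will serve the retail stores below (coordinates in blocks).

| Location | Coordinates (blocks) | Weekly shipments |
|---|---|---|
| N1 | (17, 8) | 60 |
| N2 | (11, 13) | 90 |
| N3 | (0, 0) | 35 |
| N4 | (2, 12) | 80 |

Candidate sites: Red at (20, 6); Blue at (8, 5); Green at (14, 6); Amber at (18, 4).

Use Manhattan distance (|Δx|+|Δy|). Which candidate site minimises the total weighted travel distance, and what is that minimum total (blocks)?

Blue, total 3205 blocks

Total weighted distance at each candidate:
  Red (20, 6): total = 4570
  Blue (8, 5): total = 3205
  Green (14, 6): total = 3340
  Amber (18, 4): total = 4430
Minimum is at Blue with total 3205 blocks.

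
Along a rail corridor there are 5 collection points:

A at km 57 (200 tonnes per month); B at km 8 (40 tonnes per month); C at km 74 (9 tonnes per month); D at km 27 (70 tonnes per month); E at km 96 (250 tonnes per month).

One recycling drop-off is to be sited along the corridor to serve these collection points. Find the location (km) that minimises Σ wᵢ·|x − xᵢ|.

For a sum of weighted absolute distances on a line, the optimum is the weighted median (not the mean). Total weight W = 569; half-weight = 284.5.
Sort by position and accumulate weight:
  km 8 (B, w=40) → cum 40
  km 27 (D, w=70) → cum 110
  km 57 (A, w=200) → cum 310  ≥ 284.5 → median here
  km 74 (C, w=9) → cum 319
  km 96 (E, w=250) → cum 569
Optimal location: km 57.

x = 57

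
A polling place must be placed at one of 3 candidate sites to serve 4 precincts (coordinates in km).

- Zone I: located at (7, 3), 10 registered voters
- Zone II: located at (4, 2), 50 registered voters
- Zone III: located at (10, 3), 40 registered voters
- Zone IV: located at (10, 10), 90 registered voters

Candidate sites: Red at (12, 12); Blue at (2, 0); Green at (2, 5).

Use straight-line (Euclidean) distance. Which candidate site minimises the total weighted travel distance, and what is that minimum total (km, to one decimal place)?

Total weighted distance at each candidate:
  Red (12, 12): total = 1366.6
  Blue (2, 0): total = 1694.1
  Green (2, 5): total = 1413.0
Minimum is at Red with total 1366.6 km.

Red, total 1366.6 km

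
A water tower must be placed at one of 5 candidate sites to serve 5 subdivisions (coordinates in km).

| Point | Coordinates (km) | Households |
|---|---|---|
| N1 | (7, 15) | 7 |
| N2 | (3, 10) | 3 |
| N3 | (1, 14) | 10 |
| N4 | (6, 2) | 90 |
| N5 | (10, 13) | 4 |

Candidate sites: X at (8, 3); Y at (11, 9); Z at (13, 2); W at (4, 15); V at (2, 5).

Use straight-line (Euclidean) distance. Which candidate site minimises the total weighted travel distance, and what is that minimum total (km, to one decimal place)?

Total weighted distance at each candidate:
  X (8, 3): total = 482.5
  Y (11, 9): total = 977.2
  Z (13, 2): total = 984.0
  W (4, 15): total = 1277.0
  V (2, 5): total = 679.4
Minimum is at X with total 482.5 km.

X, total 482.5 km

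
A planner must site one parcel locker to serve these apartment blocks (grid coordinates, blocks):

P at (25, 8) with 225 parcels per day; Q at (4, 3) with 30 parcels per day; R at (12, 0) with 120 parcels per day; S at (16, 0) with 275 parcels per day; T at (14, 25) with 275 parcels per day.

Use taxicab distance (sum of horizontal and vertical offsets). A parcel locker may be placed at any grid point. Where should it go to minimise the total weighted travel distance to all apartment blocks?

(16, 8)

Manhattan distance separates: Σwᵢ(|x−xᵢ|+|y−yᵢ|) = Σwᵢ|x−xᵢ| + Σwᵢ|y−yᵢ|, so x and y are optimised independently as 1-D weighted medians.
Total weight W = 925; half = 462.5.
x-coordinate, sorted with cumulative weight:
  x=4 (Q, w=30) cum 30
  x=12 (R, w=120) cum 150
  x=14 (T, w=275) cum 425
  x=16 (S, w=275) cum 700  ← median
  x=25 (P, w=225) cum 925
⇒ x* = 16
y-coordinate, sorted with cumulative weight:
  y=0 (R, w=120) cum 120
  y=0 (S, w=275) cum 395
  y=3 (Q, w=30) cum 425
  y=8 (P, w=225) cum 650  ← median
  y=25 (T, w=275) cum 925
⇒ y* = 8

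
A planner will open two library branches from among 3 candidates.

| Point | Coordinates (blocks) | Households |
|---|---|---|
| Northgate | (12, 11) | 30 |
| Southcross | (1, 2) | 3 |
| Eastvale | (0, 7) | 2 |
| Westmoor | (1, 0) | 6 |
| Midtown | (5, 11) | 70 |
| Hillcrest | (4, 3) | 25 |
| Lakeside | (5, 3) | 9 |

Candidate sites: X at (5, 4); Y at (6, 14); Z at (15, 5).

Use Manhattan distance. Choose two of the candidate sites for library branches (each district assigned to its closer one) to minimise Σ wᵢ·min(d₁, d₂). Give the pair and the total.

Evaluate every pair (each demand assigned to the nearer of the two):
  {X, Y}: total = 691
  {X, Z}: total = 901
  {Y, Z}: total = 1174
Best pair: {X, Y} with total 691.

{X, Y}, total 691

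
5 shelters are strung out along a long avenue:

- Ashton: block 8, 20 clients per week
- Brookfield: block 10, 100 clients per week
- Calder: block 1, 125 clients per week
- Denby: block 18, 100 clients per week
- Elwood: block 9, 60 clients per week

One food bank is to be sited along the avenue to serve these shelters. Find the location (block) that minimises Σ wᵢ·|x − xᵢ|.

For a sum of weighted absolute distances on a line, the optimum is the weighted median (not the mean). Total weight W = 405; half-weight = 202.5.
Sort by position and accumulate weight:
  block 1 (Calder, w=125) → cum 125
  block 8 (Ashton, w=20) → cum 145
  block 9 (Elwood, w=60) → cum 205  ≥ 202.5 → median here
  block 10 (Brookfield, w=100) → cum 305
  block 18 (Denby, w=100) → cum 405
Optimal location: block 9.

x = 9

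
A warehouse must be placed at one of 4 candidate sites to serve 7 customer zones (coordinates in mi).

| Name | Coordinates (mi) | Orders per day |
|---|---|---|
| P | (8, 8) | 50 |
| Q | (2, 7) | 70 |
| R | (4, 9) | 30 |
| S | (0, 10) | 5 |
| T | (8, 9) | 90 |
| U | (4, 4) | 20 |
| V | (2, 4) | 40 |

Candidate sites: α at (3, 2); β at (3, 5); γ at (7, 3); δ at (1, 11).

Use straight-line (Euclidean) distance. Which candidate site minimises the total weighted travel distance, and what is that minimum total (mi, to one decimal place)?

β, total 1262.1 mi

Total weighted distance at each candidate:
  α (3, 2): total = 1910.7
  β (3, 5): total = 1262.1
  γ (7, 3): total = 1768.6
  δ (1, 11): total = 1875.0
Minimum is at β with total 1262.1 mi.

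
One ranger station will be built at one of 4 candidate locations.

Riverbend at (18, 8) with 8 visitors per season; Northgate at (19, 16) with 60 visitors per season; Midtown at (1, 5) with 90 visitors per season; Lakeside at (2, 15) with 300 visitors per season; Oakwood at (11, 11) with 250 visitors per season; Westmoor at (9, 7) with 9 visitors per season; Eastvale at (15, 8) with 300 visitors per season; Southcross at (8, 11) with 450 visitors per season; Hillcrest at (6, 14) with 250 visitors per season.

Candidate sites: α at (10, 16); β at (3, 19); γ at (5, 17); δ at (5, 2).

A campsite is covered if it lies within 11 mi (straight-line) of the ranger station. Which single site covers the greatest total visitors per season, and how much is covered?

Coverage radius r = 11 mi; a point is covered iff (Δx)²+(Δy)² ≤ 11² = 121.
  α (10, 16): covers {Northgate, Lakeside, Oakwood, Westmoor, Eastvale, Southcross, Hillcrest} → 1619
  β (3, 19): covers {Lakeside, Southcross, Hillcrest} → 1000
  γ (5, 17): covers {Lakeside, Oakwood, Westmoor, Southcross, Hillcrest} → 1259
  δ (5, 2): covers {Midtown, Oakwood, Westmoor, Southcross} → 799
Maximum coverage at α: 1619 visitors per season.

α, covering 1619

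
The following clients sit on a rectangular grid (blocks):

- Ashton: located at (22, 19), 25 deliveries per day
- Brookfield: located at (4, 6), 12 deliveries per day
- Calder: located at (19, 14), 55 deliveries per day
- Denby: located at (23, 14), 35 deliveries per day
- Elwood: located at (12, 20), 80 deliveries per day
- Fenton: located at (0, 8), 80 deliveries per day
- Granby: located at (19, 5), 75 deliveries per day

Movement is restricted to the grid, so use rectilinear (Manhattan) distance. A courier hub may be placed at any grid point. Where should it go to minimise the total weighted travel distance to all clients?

Manhattan distance separates: Σwᵢ(|x−xᵢ|+|y−yᵢ|) = Σwᵢ|x−xᵢ| + Σwᵢ|y−yᵢ|, so x and y are optimised independently as 1-D weighted medians.
Total weight W = 362; half = 181.
x-coordinate, sorted with cumulative weight:
  x=0 (Fenton, w=80) cum 80
  x=4 (Brookfield, w=12) cum 92
  x=12 (Elwood, w=80) cum 172
  x=19 (Calder, w=55) cum 227  ← median
  x=19 (Granby, w=75) cum 302
  x=22 (Ashton, w=25) cum 327
  x=23 (Denby, w=35) cum 362
⇒ x* = 19
y-coordinate, sorted with cumulative weight:
  y=5 (Granby, w=75) cum 75
  y=6 (Brookfield, w=12) cum 87
  y=8 (Fenton, w=80) cum 167
  y=14 (Calder, w=55) cum 222  ← median
  y=14 (Denby, w=35) cum 257
  y=19 (Ashton, w=25) cum 282
  y=20 (Elwood, w=80) cum 362
⇒ y* = 14

(19, 14)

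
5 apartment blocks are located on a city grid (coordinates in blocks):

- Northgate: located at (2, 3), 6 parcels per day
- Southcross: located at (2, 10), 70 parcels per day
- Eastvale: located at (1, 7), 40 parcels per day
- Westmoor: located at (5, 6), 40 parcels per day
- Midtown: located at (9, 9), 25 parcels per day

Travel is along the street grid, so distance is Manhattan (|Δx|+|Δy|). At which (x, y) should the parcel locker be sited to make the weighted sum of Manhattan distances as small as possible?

Manhattan distance separates: Σwᵢ(|x−xᵢ|+|y−yᵢ|) = Σwᵢ|x−xᵢ| + Σwᵢ|y−yᵢ|, so x and y are optimised independently as 1-D weighted medians.
Total weight W = 181; half = 90.5.
x-coordinate, sorted with cumulative weight:
  x=1 (Eastvale, w=40) cum 40
  x=2 (Northgate, w=6) cum 46
  x=2 (Southcross, w=70) cum 116  ← median
  x=5 (Westmoor, w=40) cum 156
  x=9 (Midtown, w=25) cum 181
⇒ x* = 2
y-coordinate, sorted with cumulative weight:
  y=3 (Northgate, w=6) cum 6
  y=6 (Westmoor, w=40) cum 46
  y=7 (Eastvale, w=40) cum 86
  y=9 (Midtown, w=25) cum 111  ← median
  y=10 (Southcross, w=70) cum 181
⇒ y* = 9

(2, 9)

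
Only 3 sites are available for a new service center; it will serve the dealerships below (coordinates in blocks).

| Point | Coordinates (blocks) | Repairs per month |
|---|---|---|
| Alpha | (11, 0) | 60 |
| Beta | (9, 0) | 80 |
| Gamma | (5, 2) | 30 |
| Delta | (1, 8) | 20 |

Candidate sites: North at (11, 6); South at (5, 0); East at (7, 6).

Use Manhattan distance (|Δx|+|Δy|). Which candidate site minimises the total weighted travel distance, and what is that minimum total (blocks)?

South, total 980 blocks

Total weighted distance at each candidate:
  North (11, 6): total = 1540
  South (5, 0): total = 980
  East (7, 6): total = 1580
Minimum is at South with total 980 blocks.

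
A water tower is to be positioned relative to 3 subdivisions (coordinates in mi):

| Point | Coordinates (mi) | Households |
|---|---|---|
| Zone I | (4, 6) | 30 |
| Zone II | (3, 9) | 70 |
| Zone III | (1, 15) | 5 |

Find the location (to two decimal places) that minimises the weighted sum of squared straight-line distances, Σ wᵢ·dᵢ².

(3.19, 8.43)

The minimiser of Σwᵢ‖p−pᵢ‖² is the weighted centroid p* = (Σwᵢpᵢ)/(Σwᵢ).
Σwᵢ = 105.
Σwᵢxᵢ = 30·4 + 70·3 + 5·1 = 335.
Σwᵢyᵢ = 30·6 + 70·9 + 5·15 = 885.
x* = 335/105 = 3.19, y* = 885/105 = 8.43.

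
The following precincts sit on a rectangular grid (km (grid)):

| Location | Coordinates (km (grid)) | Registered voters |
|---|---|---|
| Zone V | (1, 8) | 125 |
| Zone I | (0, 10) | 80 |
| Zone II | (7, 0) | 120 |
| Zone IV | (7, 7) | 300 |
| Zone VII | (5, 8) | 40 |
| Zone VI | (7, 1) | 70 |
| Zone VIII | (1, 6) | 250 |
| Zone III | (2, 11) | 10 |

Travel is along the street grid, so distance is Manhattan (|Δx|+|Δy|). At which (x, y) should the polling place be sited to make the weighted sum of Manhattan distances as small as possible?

Manhattan distance separates: Σwᵢ(|x−xᵢ|+|y−yᵢ|) = Σwᵢ|x−xᵢ| + Σwᵢ|y−yᵢ|, so x and y are optimised independently as 1-D weighted medians.
Total weight W = 995; half = 497.5.
x-coordinate, sorted with cumulative weight:
  x=0 (Zone I, w=80) cum 80
  x=1 (Zone V, w=125) cum 205
  x=1 (Zone VIII, w=250) cum 455
  x=2 (Zone III, w=10) cum 465
  x=5 (Zone VII, w=40) cum 505  ← median
  x=7 (Zone II, w=120) cum 625
  x=7 (Zone IV, w=300) cum 925
  x=7 (Zone VI, w=70) cum 995
⇒ x* = 5
y-coordinate, sorted with cumulative weight:
  y=0 (Zone II, w=120) cum 120
  y=1 (Zone VI, w=70) cum 190
  y=6 (Zone VIII, w=250) cum 440
  y=7 (Zone IV, w=300) cum 740  ← median
  y=8 (Zone V, w=125) cum 865
  y=8 (Zone VII, w=40) cum 905
  y=10 (Zone I, w=80) cum 985
  y=11 (Zone III, w=10) cum 995
⇒ y* = 7

(5, 7)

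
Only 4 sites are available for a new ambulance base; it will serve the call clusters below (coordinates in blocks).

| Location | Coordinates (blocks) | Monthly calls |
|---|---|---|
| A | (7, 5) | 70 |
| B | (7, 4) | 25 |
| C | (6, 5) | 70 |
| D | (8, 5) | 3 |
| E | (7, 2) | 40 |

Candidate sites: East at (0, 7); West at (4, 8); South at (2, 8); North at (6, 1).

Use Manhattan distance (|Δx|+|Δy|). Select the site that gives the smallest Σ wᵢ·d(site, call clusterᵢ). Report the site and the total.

Total weighted distance at each candidate:
  East (0, 7): total = 1950
  West (4, 8): total = 1326
  South (2, 8): total = 1742
  North (6, 1): total = 828
Minimum is at North with total 828 blocks.

North, total 828 blocks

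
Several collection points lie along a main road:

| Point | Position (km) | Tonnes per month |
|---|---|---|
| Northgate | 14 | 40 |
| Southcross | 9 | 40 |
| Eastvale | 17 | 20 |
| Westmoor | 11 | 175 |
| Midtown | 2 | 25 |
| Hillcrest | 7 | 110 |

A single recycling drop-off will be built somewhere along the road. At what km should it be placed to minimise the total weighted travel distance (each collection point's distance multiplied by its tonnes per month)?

For a sum of weighted absolute distances on a line, the optimum is the weighted median (not the mean). Total weight W = 410; half-weight = 205.
Sort by position and accumulate weight:
  km 2 (Midtown, w=25) → cum 25
  km 7 (Hillcrest, w=110) → cum 135
  km 9 (Southcross, w=40) → cum 175
  km 11 (Westmoor, w=175) → cum 350  ≥ 205 → median here
  km 14 (Northgate, w=40) → cum 390
  km 17 (Eastvale, w=20) → cum 410
Optimal location: km 11.

x = 11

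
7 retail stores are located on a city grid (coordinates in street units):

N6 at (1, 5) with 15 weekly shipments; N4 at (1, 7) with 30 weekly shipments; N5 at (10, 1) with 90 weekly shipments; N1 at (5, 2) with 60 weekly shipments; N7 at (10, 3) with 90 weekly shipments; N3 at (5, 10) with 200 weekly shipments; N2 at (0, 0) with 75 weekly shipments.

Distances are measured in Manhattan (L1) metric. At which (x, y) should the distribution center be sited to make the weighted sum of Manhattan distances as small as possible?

Manhattan distance separates: Σwᵢ(|x−xᵢ|+|y−yᵢ|) = Σwᵢ|x−xᵢ| + Σwᵢ|y−yᵢ|, so x and y are optimised independently as 1-D weighted medians.
Total weight W = 560; half = 280.
x-coordinate, sorted with cumulative weight:
  x=0 (N2, w=75) cum 75
  x=1 (N6, w=15) cum 90
  x=1 (N4, w=30) cum 120
  x=5 (N1, w=60) cum 180
  x=5 (N3, w=200) cum 380  ← median
  x=10 (N5, w=90) cum 470
  x=10 (N7, w=90) cum 560
⇒ x* = 5
y-coordinate, sorted with cumulative weight:
  y=0 (N2, w=75) cum 75
  y=1 (N5, w=90) cum 165
  y=2 (N1, w=60) cum 225
  y=3 (N7, w=90) cum 315  ← median
  y=5 (N6, w=15) cum 330
  y=7 (N4, w=30) cum 360
  y=10 (N3, w=200) cum 560
⇒ y* = 3

(5, 3)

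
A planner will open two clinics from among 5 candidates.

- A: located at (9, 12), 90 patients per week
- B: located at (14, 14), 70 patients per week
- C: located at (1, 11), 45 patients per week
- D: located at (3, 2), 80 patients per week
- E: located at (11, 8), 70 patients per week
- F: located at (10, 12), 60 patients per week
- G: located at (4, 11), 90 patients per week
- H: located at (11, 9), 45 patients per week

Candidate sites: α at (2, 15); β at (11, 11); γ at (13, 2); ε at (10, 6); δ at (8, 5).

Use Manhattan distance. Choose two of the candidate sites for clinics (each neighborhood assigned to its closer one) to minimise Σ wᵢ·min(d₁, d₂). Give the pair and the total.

{β, δ}, total 2830

Evaluate every pair (each demand assigned to the nearer of the two):
  {β, δ}: total = 2830
  {β, γ}: total = 2990
  {α, β}: total = 2995
  {β, ε}: total = 3070
  {α, ε}: total = 3865
  {α, δ}: total = 4310
  {ε, δ}: total = 4345
  {γ, ε}: total = 4640
  {α, γ}: total = 5000
  {γ, δ}: total = 5030
Best pair: {β, δ} with total 2830.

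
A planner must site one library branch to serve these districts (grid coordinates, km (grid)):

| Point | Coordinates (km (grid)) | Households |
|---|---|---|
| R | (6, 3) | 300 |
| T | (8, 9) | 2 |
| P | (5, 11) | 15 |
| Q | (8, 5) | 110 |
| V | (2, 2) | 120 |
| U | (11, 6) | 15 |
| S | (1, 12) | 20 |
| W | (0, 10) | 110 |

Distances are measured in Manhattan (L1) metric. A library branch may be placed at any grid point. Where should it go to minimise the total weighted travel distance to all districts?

(6, 3)

Manhattan distance separates: Σwᵢ(|x−xᵢ|+|y−yᵢ|) = Σwᵢ|x−xᵢ| + Σwᵢ|y−yᵢ|, so x and y are optimised independently as 1-D weighted medians.
Total weight W = 692; half = 346.
x-coordinate, sorted with cumulative weight:
  x=0 (W, w=110) cum 110
  x=1 (S, w=20) cum 130
  x=2 (V, w=120) cum 250
  x=5 (P, w=15) cum 265
  x=6 (R, w=300) cum 565  ← median
  x=8 (T, w=2) cum 567
  x=8 (Q, w=110) cum 677
  x=11 (U, w=15) cum 692
⇒ x* = 6
y-coordinate, sorted with cumulative weight:
  y=2 (V, w=120) cum 120
  y=3 (R, w=300) cum 420  ← median
  y=5 (Q, w=110) cum 530
  y=6 (U, w=15) cum 545
  y=9 (T, w=2) cum 547
  y=10 (W, w=110) cum 657
  y=11 (P, w=15) cum 672
  y=12 (S, w=20) cum 692
⇒ y* = 3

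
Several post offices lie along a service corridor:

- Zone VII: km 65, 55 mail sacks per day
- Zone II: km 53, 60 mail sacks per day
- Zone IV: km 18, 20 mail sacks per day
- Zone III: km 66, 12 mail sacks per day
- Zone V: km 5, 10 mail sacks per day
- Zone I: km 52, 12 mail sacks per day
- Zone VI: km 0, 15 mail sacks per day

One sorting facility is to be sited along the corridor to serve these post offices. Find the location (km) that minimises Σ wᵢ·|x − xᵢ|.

x = 53

For a sum of weighted absolute distances on a line, the optimum is the weighted median (not the mean). Total weight W = 184; half-weight = 92.
Sort by position and accumulate weight:
  km 0 (Zone VI, w=15) → cum 15
  km 5 (Zone V, w=10) → cum 25
  km 18 (Zone IV, w=20) → cum 45
  km 52 (Zone I, w=12) → cum 57
  km 53 (Zone II, w=60) → cum 117  ≥ 92 → median here
  km 65 (Zone VII, w=55) → cum 172
  km 66 (Zone III, w=12) → cum 184
Optimal location: km 53.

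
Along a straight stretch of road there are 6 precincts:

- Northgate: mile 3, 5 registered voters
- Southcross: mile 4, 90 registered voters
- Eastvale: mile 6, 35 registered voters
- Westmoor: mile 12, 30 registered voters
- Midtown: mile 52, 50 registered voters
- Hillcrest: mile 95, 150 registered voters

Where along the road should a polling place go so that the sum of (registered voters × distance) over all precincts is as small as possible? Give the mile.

For a sum of weighted absolute distances on a line, the optimum is the weighted median (not the mean). Total weight W = 360; half-weight = 180.
Sort by position and accumulate weight:
  mile 3 (Northgate, w=5) → cum 5
  mile 4 (Southcross, w=90) → cum 95
  mile 6 (Eastvale, w=35) → cum 130
  mile 12 (Westmoor, w=30) → cum 160
  mile 52 (Midtown, w=50) → cum 210  ≥ 180 → median here
  mile 95 (Hillcrest, w=150) → cum 360
Optimal location: mile 52.

x = 52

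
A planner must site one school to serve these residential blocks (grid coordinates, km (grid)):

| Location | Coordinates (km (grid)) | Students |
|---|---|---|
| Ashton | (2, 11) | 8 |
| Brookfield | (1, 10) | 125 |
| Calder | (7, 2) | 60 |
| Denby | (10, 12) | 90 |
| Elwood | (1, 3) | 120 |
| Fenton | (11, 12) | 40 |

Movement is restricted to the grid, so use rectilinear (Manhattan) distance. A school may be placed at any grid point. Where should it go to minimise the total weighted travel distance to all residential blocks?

Manhattan distance separates: Σwᵢ(|x−xᵢ|+|y−yᵢ|) = Σwᵢ|x−xᵢ| + Σwᵢ|y−yᵢ|, so x and y are optimised independently as 1-D weighted medians.
Total weight W = 443; half = 221.5.
x-coordinate, sorted with cumulative weight:
  x=1 (Brookfield, w=125) cum 125
  x=1 (Elwood, w=120) cum 245  ← median
  x=2 (Ashton, w=8) cum 253
  x=7 (Calder, w=60) cum 313
  x=10 (Denby, w=90) cum 403
  x=11 (Fenton, w=40) cum 443
⇒ x* = 1
y-coordinate, sorted with cumulative weight:
  y=2 (Calder, w=60) cum 60
  y=3 (Elwood, w=120) cum 180
  y=10 (Brookfield, w=125) cum 305  ← median
  y=11 (Ashton, w=8) cum 313
  y=12 (Denby, w=90) cum 403
  y=12 (Fenton, w=40) cum 443
⇒ y* = 10

(1, 10)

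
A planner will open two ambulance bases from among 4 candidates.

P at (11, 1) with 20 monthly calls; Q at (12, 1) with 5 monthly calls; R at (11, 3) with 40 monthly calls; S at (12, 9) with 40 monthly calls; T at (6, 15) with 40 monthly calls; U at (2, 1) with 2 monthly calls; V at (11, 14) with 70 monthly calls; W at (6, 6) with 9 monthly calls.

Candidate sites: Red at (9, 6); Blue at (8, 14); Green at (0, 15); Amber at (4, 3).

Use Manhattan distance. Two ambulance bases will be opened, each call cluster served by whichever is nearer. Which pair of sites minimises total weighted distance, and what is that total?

Evaluate every pair (each demand assigned to the nearer of the two):
  {Red, Blue}: total = 1001
  {Blue, Amber}: total = 1253
  {Red, Green}: total = 1611
  {Blue, Green}: total = 1777
  {Red, Amber}: total = 1835
  {Green, Amber}: total = 2203
Best pair: {Red, Blue} with total 1001.

{Red, Blue}, total 1001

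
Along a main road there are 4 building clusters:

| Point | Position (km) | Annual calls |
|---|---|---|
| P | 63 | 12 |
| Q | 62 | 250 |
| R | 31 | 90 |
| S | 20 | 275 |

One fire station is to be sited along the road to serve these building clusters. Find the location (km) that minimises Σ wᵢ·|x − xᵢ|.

x = 31

For a sum of weighted absolute distances on a line, the optimum is the weighted median (not the mean). Total weight W = 627; half-weight = 313.5.
Sort by position and accumulate weight:
  km 20 (S, w=275) → cum 275
  km 31 (R, w=90) → cum 365  ≥ 313.5 → median here
  km 62 (Q, w=250) → cum 615
  km 63 (P, w=12) → cum 627
Optimal location: km 31.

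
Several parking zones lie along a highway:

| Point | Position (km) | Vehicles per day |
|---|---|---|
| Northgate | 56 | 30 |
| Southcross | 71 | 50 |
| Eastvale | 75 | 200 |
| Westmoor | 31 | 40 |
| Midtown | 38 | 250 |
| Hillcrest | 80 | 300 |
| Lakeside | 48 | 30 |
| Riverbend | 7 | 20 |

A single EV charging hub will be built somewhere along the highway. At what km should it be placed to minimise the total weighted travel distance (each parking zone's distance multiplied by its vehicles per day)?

For a sum of weighted absolute distances on a line, the optimum is the weighted median (not the mean). Total weight W = 920; half-weight = 460.
Sort by position and accumulate weight:
  km 7 (Riverbend, w=20) → cum 20
  km 31 (Westmoor, w=40) → cum 60
  km 38 (Midtown, w=250) → cum 310
  km 48 (Lakeside, w=30) → cum 340
  km 56 (Northgate, w=30) → cum 370
  km 71 (Southcross, w=50) → cum 420
  km 75 (Eastvale, w=200) → cum 620  ≥ 460 → median here
  km 80 (Hillcrest, w=300) → cum 920
Optimal location: km 75.

x = 75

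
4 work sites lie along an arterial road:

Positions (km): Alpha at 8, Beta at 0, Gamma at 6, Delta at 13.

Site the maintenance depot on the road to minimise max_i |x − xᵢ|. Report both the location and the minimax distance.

location 6.5, max distance 6.5

The 1-center on a line is the midpoint of the two extreme points: leftmost at 0, rightmost at 13.
Optimal location = (0 + 13)/2 = 6.5; maximum distance = (13 − 0)/2 = 6.5.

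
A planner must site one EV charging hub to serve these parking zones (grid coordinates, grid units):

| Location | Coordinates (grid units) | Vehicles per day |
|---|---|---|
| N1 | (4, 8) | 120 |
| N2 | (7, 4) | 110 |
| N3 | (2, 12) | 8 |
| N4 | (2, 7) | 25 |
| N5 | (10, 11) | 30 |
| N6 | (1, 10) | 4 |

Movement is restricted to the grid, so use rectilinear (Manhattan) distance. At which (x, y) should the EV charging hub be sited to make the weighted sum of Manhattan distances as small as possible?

(4, 8)

Manhattan distance separates: Σwᵢ(|x−xᵢ|+|y−yᵢ|) = Σwᵢ|x−xᵢ| + Σwᵢ|y−yᵢ|, so x and y are optimised independently as 1-D weighted medians.
Total weight W = 297; half = 148.5.
x-coordinate, sorted with cumulative weight:
  x=1 (N6, w=4) cum 4
  x=2 (N3, w=8) cum 12
  x=2 (N4, w=25) cum 37
  x=4 (N1, w=120) cum 157  ← median
  x=7 (N2, w=110) cum 267
  x=10 (N5, w=30) cum 297
⇒ x* = 4
y-coordinate, sorted with cumulative weight:
  y=4 (N2, w=110) cum 110
  y=7 (N4, w=25) cum 135
  y=8 (N1, w=120) cum 255  ← median
  y=10 (N6, w=4) cum 259
  y=11 (N5, w=30) cum 289
  y=12 (N3, w=8) cum 297
⇒ y* = 8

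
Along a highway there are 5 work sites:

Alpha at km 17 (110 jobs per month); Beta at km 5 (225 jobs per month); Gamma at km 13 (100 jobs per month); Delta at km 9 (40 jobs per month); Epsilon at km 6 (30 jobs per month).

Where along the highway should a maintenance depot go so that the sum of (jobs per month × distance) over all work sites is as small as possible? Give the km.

For a sum of weighted absolute distances on a line, the optimum is the weighted median (not the mean). Total weight W = 505; half-weight = 252.5.
Sort by position and accumulate weight:
  km 5 (Beta, w=225) → cum 225
  km 6 (Epsilon, w=30) → cum 255  ≥ 252.5 → median here
  km 9 (Delta, w=40) → cum 295
  km 13 (Gamma, w=100) → cum 395
  km 17 (Alpha, w=110) → cum 505
Optimal location: km 6.

x = 6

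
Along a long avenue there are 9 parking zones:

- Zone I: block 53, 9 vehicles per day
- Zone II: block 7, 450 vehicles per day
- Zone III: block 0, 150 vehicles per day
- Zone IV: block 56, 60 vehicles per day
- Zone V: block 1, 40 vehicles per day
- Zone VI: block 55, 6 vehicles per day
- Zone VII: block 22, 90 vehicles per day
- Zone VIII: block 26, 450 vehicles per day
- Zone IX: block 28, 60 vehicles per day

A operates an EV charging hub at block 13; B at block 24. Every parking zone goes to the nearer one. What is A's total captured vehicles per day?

640

The indifferent point is the midpoint (13+24)/2 = 18.5; parking zones left of it (closer to A at 13) go to A, those right go to B.
  Zone III at 0 (w=150) → A
  Zone V at 1 (w=40) → A
  Zone II at 7 (w=450) → A
  Zone VII at 22 (w=90) → B
  Zone VIII at 26 (w=450) → B
  Zone IX at 28 (w=60) → B
  Zone I at 53 (w=9) → B
  Zone VI at 55 (w=6) → B
  Zone IV at 56 (w=60) → B
A captures 640; B captures 675.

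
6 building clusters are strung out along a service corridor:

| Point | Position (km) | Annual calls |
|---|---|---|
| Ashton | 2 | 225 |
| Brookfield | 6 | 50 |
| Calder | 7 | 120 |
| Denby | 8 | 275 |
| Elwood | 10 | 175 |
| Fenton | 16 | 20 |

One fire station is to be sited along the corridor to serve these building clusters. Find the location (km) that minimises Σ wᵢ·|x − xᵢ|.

x = 8

For a sum of weighted absolute distances on a line, the optimum is the weighted median (not the mean). Total weight W = 865; half-weight = 432.5.
Sort by position and accumulate weight:
  km 2 (Ashton, w=225) → cum 225
  km 6 (Brookfield, w=50) → cum 275
  km 7 (Calder, w=120) → cum 395
  km 8 (Denby, w=275) → cum 670  ≥ 432.5 → median here
  km 10 (Elwood, w=175) → cum 845
  km 16 (Fenton, w=20) → cum 865
Optimal location: km 8.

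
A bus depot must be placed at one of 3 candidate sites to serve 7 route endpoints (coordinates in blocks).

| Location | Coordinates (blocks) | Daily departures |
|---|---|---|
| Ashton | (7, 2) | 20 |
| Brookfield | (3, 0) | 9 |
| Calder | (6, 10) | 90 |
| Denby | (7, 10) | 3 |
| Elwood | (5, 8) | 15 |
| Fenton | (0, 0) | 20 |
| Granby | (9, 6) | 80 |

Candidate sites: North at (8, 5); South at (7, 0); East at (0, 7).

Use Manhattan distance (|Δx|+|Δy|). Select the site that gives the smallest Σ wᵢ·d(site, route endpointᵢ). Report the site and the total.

Total weighted distance at each candidate:
  North (8, 5): total = 1328
  South (7, 0): total = 2026
  East (0, 7): total = 2200
Minimum is at North with total 1328 blocks.

North, total 1328 blocks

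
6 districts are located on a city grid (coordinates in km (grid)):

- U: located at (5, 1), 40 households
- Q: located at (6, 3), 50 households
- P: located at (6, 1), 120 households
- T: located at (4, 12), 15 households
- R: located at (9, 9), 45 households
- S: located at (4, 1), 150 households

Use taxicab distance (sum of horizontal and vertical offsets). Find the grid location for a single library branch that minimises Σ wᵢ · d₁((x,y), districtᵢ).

Manhattan distance separates: Σwᵢ(|x−xᵢ|+|y−yᵢ|) = Σwᵢ|x−xᵢ| + Σwᵢ|y−yᵢ|, so x and y are optimised independently as 1-D weighted medians.
Total weight W = 420; half = 210.
x-coordinate, sorted with cumulative weight:
  x=4 (T, w=15) cum 15
  x=4 (S, w=150) cum 165
  x=5 (U, w=40) cum 205
  x=6 (Q, w=50) cum 255  ← median
  x=6 (P, w=120) cum 375
  x=9 (R, w=45) cum 420
⇒ x* = 6
y-coordinate, sorted with cumulative weight:
  y=1 (U, w=40) cum 40
  y=1 (P, w=120) cum 160
  y=1 (S, w=150) cum 310  ← median
  y=3 (Q, w=50) cum 360
  y=9 (R, w=45) cum 405
  y=12 (T, w=15) cum 420
⇒ y* = 1

(6, 1)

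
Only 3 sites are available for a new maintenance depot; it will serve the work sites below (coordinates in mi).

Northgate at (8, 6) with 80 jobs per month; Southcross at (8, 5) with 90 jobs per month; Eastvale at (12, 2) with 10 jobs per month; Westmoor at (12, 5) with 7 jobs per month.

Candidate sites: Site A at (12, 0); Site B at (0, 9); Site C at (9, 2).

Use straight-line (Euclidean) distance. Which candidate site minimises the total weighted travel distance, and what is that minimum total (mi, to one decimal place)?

Total weighted distance at each candidate:
  Site A (12, 0): total = 1208.2
  Site B (0, 9): total = 1716.0
  Site C (9, 2): total = 674.2
Minimum is at Site C with total 674.2 mi.

Site C, total 674.2 mi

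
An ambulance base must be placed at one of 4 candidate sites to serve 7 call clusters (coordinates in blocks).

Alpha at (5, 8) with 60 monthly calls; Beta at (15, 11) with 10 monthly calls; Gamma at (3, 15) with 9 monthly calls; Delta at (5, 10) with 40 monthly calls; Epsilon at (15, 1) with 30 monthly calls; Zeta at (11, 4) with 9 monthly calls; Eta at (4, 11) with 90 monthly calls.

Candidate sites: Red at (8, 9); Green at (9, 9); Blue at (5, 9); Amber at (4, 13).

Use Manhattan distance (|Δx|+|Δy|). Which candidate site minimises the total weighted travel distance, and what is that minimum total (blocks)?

Total weighted distance at each candidate:
  Red (8, 9): total = 1651
  Green (9, 9): total = 1801
  Blue (5, 9): total = 1201
  Amber (4, 13): total = 1691
Minimum is at Blue with total 1201 blocks.

Blue, total 1201 blocks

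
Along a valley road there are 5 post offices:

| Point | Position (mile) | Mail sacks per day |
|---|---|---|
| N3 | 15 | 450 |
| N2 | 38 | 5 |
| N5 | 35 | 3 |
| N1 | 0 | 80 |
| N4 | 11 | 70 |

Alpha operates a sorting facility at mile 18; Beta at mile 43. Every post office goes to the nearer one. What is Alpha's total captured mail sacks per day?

600

The indifferent point is the midpoint (18+43)/2 = 30.5; post offices left of it (closer to Alpha at 18) go to Alpha, those right go to Beta.
  N1 at 0 (w=80) → Alpha
  N4 at 11 (w=70) → Alpha
  N3 at 15 (w=450) → Alpha
  N5 at 35 (w=3) → Beta
  N2 at 38 (w=5) → Beta
Alpha captures 600; Beta captures 8.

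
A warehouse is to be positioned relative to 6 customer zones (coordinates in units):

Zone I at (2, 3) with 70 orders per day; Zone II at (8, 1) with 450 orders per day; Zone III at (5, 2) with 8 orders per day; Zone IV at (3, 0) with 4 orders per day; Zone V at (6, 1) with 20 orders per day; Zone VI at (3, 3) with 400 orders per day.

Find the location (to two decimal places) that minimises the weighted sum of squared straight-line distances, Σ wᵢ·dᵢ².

(5.37, 1.99)

The minimiser of Σwᵢ‖p−pᵢ‖² is the weighted centroid p* = (Σwᵢpᵢ)/(Σwᵢ).
Σwᵢ = 952.
Σwᵢxᵢ = 70·2 + 450·8 + 8·5 + 4·3 + 20·6 + 400·3 = 5112.
Σwᵢyᵢ = 70·3 + 450·1 + 8·2 + 4·0 + 20·1 + 400·3 = 1896.
x* = 5112/952 = 5.37, y* = 1896/952 = 1.99.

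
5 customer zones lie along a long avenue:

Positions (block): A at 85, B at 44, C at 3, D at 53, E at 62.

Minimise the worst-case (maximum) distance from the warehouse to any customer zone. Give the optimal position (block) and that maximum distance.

location 44, max distance 41

The 1-center on a line is the midpoint of the two extreme points: leftmost at 3, rightmost at 85.
Optimal location = (3 + 85)/2 = 44; maximum distance = (85 − 3)/2 = 41.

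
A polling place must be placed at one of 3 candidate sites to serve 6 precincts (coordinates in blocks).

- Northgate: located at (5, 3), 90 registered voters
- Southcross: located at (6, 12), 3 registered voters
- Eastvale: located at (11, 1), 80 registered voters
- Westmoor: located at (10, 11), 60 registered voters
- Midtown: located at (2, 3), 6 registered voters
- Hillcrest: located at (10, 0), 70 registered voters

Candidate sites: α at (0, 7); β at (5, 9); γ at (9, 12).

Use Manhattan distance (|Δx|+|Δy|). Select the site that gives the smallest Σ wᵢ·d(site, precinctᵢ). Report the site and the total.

β, total 3126 blocks

Total weighted distance at each candidate:
  α (0, 7): total = 4269
  β (5, 9): total = 3126
  γ (9, 12): total = 3345
Minimum is at β with total 3126 blocks.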